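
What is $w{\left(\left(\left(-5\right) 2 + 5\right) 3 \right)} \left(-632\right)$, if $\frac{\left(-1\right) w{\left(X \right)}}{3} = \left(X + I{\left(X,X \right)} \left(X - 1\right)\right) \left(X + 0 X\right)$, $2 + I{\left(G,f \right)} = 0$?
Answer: $-483480$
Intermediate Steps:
$I{\left(G,f \right)} = -2$ ($I{\left(G,f \right)} = -2 + 0 = -2$)
$w{\left(X \right)} = - 3 X \left(2 - X\right)$ ($w{\left(X \right)} = - 3 \left(X - 2 \left(X - 1\right)\right) \left(X + 0 X\right) = - 3 \left(X - 2 \left(-1 + X\right)\right) \left(X + 0\right) = - 3 \left(X - \left(-2 + 2 X\right)\right) X = - 3 \left(2 - X\right) X = - 3 X \left(2 - X\right)$)
$w{\left(\left(\left(-5\right) 2 + 5\right) 3 \right)} \left(-632\right) = 3 \left(\left(-5\right) 2 + 5\right) 3 \left(-2 + \left(\left(-5\right) 2 + 5\right) 3\right) \left(-632\right) = 3 \left(-10 + 5\right) 3 \left(-2 + \left(-10 + 5\right) 3\right) \left(-632\right) = 3 \left(\left(-5\right) 3\right) \left(-2 - 15\right) \left(-632\right) = 3 \left(-15\right) \left(-2 - 15\right) \left(-632\right) = 3 \left(-15\right) \left(-17\right) \left(-632\right) = 765 \left(-632\right) = -483480$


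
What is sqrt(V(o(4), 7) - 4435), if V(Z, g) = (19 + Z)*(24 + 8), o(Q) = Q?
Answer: 3*I*sqrt(411) ≈ 60.819*I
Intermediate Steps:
V(Z, g) = 608 + 32*Z (V(Z, g) = (19 + Z)*32 = 608 + 32*Z)
sqrt(V(o(4), 7) - 4435) = sqrt((608 + 32*4) - 4435) = sqrt((608 + 128) - 4435) = sqrt(736 - 4435) = sqrt(-3699) = 3*I*sqrt(411)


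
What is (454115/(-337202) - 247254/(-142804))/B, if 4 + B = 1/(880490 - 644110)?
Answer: -547370535496280/5691290941857219 ≈ -0.096177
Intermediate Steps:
B = -945519/236380 (B = -4 + 1/(880490 - 644110) = -4 + 1/236380 = -945519/236380 ≈ -4.0000)
(454115/(-337202) - 247254/(-142804))/B = (454115/(-337202) - 247254/(-142804))/(-945519/236380) = (454115*(-1/337202) - 247254*(-1/142804))*(-236380/945519) = (-454115/337202 + 123627/71402)*(-236380/945519) = (2315638106/6019224301)*(-236380/945519) = -547370535496280/5691290941857219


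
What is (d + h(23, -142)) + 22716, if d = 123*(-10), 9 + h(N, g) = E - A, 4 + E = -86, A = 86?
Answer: 21301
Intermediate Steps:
E = -90 (E = -4 - 86 = -90)
h(N, g) = -185 (h(N, g) = -9 + (-90 - 1*86) = -9 + (-90 - 86) = -9 - 176 = -185)
d = -1230
(d + h(23, -142)) + 22716 = (-1230 - 185) + 22716 = -1415 + 22716 = 21301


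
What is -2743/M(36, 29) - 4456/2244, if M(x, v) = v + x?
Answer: -123941/2805 ≈ -44.186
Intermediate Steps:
-2743/M(36, 29) - 4456/2244 = -2743/(29 + 36) - 4456/2244 = -2743/65 - 4456*1/2244 = -2743*1/65 - 1114/561 = -211/5 - 1114/561 = -123941/2805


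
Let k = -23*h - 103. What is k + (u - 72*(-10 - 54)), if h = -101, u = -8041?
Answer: -1213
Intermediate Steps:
k = 2220 (k = -23*(-101) - 103 = 2323 - 103 = 2220)
k + (u - 72*(-10 - 54)) = 2220 + (-8041 - 72*(-10 - 54)) = 2220 + (-8041 - 72*(-64)) = 2220 + (-8041 - 1*(-4608)) = 2220 + (-8041 + 4608) = 2220 - 3433 = -1213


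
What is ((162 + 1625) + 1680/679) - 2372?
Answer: -56505/97 ≈ -582.53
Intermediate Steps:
((162 + 1625) + 1680/679) - 2372 = (1787 + 1680*(1/679)) - 2372 = (1787 + 240/97) - 2372 = 173579/97 - 2372 = -56505/97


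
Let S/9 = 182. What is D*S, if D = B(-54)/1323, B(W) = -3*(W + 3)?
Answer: 1326/7 ≈ 189.43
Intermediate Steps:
S = 1638 (S = 9*182 = 1638)
B(W) = -9 - 3*W (B(W) = -3*(3 + W) = -9 - 3*W)
D = 17/147 (D = (-9 - 3*(-54))/1323 = (-9 + 162)*(1/1323) = 153*(1/1323) = 17/147 ≈ 0.11565)
D*S = (17/147)*1638 = 1326/7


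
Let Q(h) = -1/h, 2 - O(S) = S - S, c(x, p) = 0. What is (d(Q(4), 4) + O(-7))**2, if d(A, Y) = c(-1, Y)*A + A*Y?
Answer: 1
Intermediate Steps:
O(S) = 2 (O(S) = 2 - (S - S) = 2 - 1*0 = 2 + 0 = 2)
d(A, Y) = A*Y (d(A, Y) = 0*A + A*Y = 0 + A*Y = A*Y)
(d(Q(4), 4) + O(-7))**2 = (-1/4*4 + 2)**2 = (-1 + 2)**2 = 1**2 = 1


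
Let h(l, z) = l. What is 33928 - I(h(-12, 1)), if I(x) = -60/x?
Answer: 33923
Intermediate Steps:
33928 - I(h(-12, 1)) = 33928 - (-60)/(-12) = 33928 - (-60)*(-1)/12 = 33928 - 1*5 = 33928 - 5 = 33923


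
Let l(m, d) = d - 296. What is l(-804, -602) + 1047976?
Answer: 1047078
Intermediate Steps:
l(m, d) = -296 + d
l(-804, -602) + 1047976 = (-296 - 602) + 1047976 = -898 + 1047976 = 1047078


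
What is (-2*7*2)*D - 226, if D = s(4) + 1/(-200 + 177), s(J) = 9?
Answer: -10966/23 ≈ -476.78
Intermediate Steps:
D = 206/23 (D = 9 + 1/(-200 + 177) = 9 + 1/(-23) = 9 - 1/23 = 206/23 ≈ 8.9565)
(-2*7*2)*D - 226 = (-2*7*2)*(206/23) - 226 = -14*2*(206/23) - 226 = -28*206/23 - 226 = -5768/23 - 226 = -10966/23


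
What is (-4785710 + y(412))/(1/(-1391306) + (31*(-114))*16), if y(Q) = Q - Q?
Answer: 1331677407452/15734001293 ≈ 84.637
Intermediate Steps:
y(Q) = 0
(-4785710 + y(412))/(1/(-1391306) + (31*(-114))*16) = (-4785710 + 0)/(1/(-1391306) + (31*(-114))*16) = -4785710/(-1/1391306 - 3534*16) = -4785710/(-1/1391306 - 56544) = -4785710/(-78670006465/1391306) = -4785710*(-1391306/78670006465) = 1331677407452/15734001293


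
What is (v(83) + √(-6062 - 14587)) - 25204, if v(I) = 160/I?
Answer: -2091772/83 + I*√20649 ≈ -25202.0 + 143.7*I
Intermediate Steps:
(v(83) + √(-6062 - 14587)) - 25204 = (160/83 + √(-6062 - 14587)) - 25204 = (160*(1/83) + √(-20649)) - 25204 = (160/83 + I*√20649) - 25204 = -2091772/83 + I*√20649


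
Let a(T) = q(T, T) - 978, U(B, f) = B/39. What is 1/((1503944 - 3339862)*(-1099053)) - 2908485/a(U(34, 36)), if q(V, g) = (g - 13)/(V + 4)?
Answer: 1115044873112306282393/375896647489040622 ≈ 2966.4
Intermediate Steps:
U(B, f) = B/39 (U(B, f) = B*(1/39) = B/39)
q(V, g) = (-13 + g)/(4 + V)
a(T) = -978 + (-13 + T)/(4 + T) (a(T) = (-13 + T)/(4 + T) - 978 = -978 + (-13 + T)/(4 + T))
1/((1503944 - 3339862)*(-1099053)) - 2908485/a(U(34, 36)) = 1/((1503944 - 3339862)*(-1099053)) - 2908485*(4 + (1/39)*34)/(-3925 - 977*34/39) = -1/1099053/(-1835918) - 2908485*(4 + 34/39)/(-3925 - 977*34/39) = -1/1835918*(-1/1099053) - 2908485*190/(39*(-3925 - 33218/39)) = 1/2017771185654 - 2908485/((39/190)*(-186293/39)) = 1/2017771185654 - 2908485/(-186293/190) = 1/2017771185654 - 2908485*(-190/186293) = 1/2017771185654 + 552612150/186293 = 1115044873112306282393/375896647489040622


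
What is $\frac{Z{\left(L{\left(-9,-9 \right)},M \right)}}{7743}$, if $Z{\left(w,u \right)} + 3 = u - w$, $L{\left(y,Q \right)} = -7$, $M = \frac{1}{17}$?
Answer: $\frac{23}{43877} \approx 0.00052419$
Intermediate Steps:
$M = \frac{1}{17} \approx 0.058824$
$Z{\left(w,u \right)} = -3 + u - w$ ($Z{\left(w,u \right)} = -3 + \left(u - w\right) = -3 + u - w$)
$\frac{Z{\left(L{\left(-9,-9 \right)},M \right)}}{7743} = \frac{-3 + \frac{1}{17} - -7}{7743} = \left(-3 + \frac{1}{17} + 7\right) \frac{1}{7743} = \frac{69}{17} \cdot \frac{1}{7743} = \frac{23}{43877}$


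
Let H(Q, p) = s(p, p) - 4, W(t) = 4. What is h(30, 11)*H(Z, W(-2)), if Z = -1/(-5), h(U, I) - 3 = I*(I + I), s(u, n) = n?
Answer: 0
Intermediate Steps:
h(U, I) = 3 + 2*I² (h(U, I) = 3 + I*(I + I) = 3 + I*(2*I) = 3 + 2*I²)
Z = ⅕ (Z = -1*(-⅕) = ⅕ ≈ 0.20000)
H(Q, p) = -4 + p (H(Q, p) = p - 4 = -4 + p)
h(30, 11)*H(Z, W(-2)) = (3 + 2*11²)*(-4 + 4) = (3 + 2*121)*0 = (3 + 242)*0 = 245*0 = 0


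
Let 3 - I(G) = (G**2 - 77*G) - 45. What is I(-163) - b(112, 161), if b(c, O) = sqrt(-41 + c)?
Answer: -39072 - sqrt(71) ≈ -39080.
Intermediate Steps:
I(G) = 48 - G**2 + 77*G (I(G) = 3 - ((G**2 - 77*G) - 45) = 3 - (-45 + G**2 - 77*G) = 3 + (45 - G**2 + 77*G) = 48 - G**2 + 77*G)
I(-163) - b(112, 161) = (48 - 1*(-163)**2 + 77*(-163)) - sqrt(-41 + 112) = (48 - 1*26569 - 12551) - sqrt(71) = (48 - 26569 - 12551) - sqrt(71) = -39072 - sqrt(71)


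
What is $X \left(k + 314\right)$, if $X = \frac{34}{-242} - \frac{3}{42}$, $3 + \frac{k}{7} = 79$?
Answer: $- \frac{151857}{847} \approx -179.29$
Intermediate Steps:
$k = 532$ ($k = -21 + 7 \cdot 79 = -21 + 553 = 532$)
$X = - \frac{359}{1694}$ ($X = 34 \left(- \frac{1}{242}\right) - \frac{1}{14} = - \frac{17}{121} - \frac{1}{14} = - \frac{359}{1694} \approx -0.21192$)
$X \left(k + 314\right) = - \frac{359 \left(532 + 314\right)}{1694} = \left(- \frac{359}{1694}\right) 846 = - \frac{151857}{847}$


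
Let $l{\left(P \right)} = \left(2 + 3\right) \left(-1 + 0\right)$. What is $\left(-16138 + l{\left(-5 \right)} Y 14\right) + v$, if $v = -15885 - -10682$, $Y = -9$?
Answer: $-20711$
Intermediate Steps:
$l{\left(P \right)} = -5$ ($l{\left(P \right)} = 5 \left(-1\right) = -5$)
$v = -5203$ ($v = -15885 + 10682 = -5203$)
$\left(-16138 + l{\left(-5 \right)} Y 14\right) + v = \left(-16138 + \left(-5\right) \left(-9\right) 14\right) - 5203 = \left(-16138 + 45 \cdot 14\right) - 5203 = \left(-16138 + 630\right) - 5203 = -15508 - 5203 = -20711$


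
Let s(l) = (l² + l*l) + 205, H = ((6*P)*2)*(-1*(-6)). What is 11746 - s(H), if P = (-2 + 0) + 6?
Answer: -154347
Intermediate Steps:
P = 4 (P = -2 + 6 = 4)
H = 288 (H = ((6*4)*2)*(-1*(-6)) = (24*2)*6 = 48*6 = 288)
s(l) = 205 + 2*l² (s(l) = (l² + l²) + 205 = 2*l² + 205 = 205 + 2*l²)
11746 - s(H) = 11746 - (205 + 2*288²) = 11746 - (205 + 2*82944) = 11746 - (205 + 165888) = 11746 - 1*166093 = 11746 - 166093 = -154347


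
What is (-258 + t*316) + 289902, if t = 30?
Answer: 299124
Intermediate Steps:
(-258 + t*316) + 289902 = (-258 + 30*316) + 289902 = (-258 + 9480) + 289902 = 9222 + 289902 = 299124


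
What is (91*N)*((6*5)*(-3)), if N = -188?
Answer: 1539720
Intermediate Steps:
(91*N)*((6*5)*(-3)) = (91*(-188))*((6*5)*(-3)) = -513240*(-3) = -17108*(-90) = 1539720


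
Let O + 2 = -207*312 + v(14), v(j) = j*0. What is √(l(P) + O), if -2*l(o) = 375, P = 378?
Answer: I*√259094/2 ≈ 254.51*I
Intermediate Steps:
v(j) = 0
O = -64586 (O = -2 + (-207*312 + 0) = -2 + (-64584 + 0) = -2 - 64584 = -64586)
l(o) = -375/2 (l(o) = -½*375 = -375/2)
√(l(P) + O) = √(-375/2 - 64586) = √(-129547/2) = I*√259094/2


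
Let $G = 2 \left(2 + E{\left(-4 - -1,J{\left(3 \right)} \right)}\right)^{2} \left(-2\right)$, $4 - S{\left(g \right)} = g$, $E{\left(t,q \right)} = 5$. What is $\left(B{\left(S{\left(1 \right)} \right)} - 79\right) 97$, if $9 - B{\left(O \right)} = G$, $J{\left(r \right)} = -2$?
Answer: $12222$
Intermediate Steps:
$S{\left(g \right)} = 4 - g$
$G = -196$ ($G = 2 \left(2 + 5\right)^{2} \left(-2\right) = 2 \cdot 7^{2} \left(-2\right) = 2 \cdot 49 \left(-2\right) = 98 \left(-2\right) = -196$)
$B{\left(O \right)} = 205$ ($B{\left(O \right)} = 9 - -196 = 9 + 196 = 205$)
$\left(B{\left(S{\left(1 \right)} \right)} - 79\right) 97 = \left(205 - 79\right) 97 = 126 \cdot 97 = 12222$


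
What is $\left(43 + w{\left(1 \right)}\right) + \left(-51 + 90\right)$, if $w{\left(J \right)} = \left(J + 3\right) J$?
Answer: $86$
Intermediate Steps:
$w{\left(J \right)} = J \left(3 + J\right)$ ($w{\left(J \right)} = \left(3 + J\right) J = J \left(3 + J\right)$)
$\left(43 + w{\left(1 \right)}\right) + \left(-51 + 90\right) = \left(43 + 1 \left(3 + 1\right)\right) + \left(-51 + 90\right) = \left(43 + 1 \cdot 4\right) + 39 = \left(43 + 4\right) + 39 = 47 + 39 = 86$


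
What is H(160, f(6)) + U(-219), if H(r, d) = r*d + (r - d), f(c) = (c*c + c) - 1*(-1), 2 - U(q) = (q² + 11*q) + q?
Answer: -38334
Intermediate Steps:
U(q) = 2 - q² - 12*q (U(q) = 2 - ((q² + 11*q) + q) = 2 - (q² + 12*q) = 2 + (-q² - 12*q) = 2 - q² - 12*q)
f(c) = 1 + c + c² (f(c) = (c² + c) + 1 = (c + c²) + 1 = 1 + c + c²)
H(r, d) = r - d + d*r (H(r, d) = d*r + (r - d) = r - d + d*r)
H(160, f(6)) + U(-219) = (160 - (1 + 6 + 6²) + (1 + 6 + 6²)*160) + (2 - 1*(-219)² - 12*(-219)) = (160 - (1 + 6 + 36) + (1 + 6 + 36)*160) + (2 - 1*47961 + 2628) = (160 - 1*43 + 43*160) + (2 - 47961 + 2628) = (160 - 43 + 6880) - 45331 = 6997 - 45331 = -38334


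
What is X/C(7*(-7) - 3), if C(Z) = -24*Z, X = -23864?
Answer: -2983/156 ≈ -19.122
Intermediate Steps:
X/C(7*(-7) - 3) = -23864*(-1/(24*(7*(-7) - 3))) = -23864*(-1/(24*(-49 - 3))) = -23864/((-24*(-52))) = -23864/1248 = -23864*1/1248 = -2983/156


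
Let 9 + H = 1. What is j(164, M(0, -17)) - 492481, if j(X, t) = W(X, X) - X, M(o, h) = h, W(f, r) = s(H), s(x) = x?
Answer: -492653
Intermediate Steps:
H = -8 (H = -9 + 1 = -8)
W(f, r) = -8
j(X, t) = -8 - X
j(164, M(0, -17)) - 492481 = (-8 - 1*164) - 492481 = (-8 - 164) - 492481 = -172 - 492481 = -492653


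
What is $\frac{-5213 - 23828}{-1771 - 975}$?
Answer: $\frac{29041}{2746} \approx 10.576$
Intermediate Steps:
$\frac{-5213 - 23828}{-1771 - 975} = - \frac{29041}{-2746} = \left(-29041\right) \left(- \frac{1}{2746}\right) = \frac{29041}{2746}$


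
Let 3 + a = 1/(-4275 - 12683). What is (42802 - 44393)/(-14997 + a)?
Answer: 26980178/254370001 ≈ 0.10607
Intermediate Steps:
a = -50875/16958 (a = -3 + 1/(-4275 - 12683) = -3 + 1/(-16958) = -3 - 1/16958 = -50875/16958 ≈ -3.0001)
(42802 - 44393)/(-14997 + a) = (42802 - 44393)/(-14997 - 50875/16958) = -1591/(-254370001/16958) = -1591*(-16958/254370001) = 26980178/254370001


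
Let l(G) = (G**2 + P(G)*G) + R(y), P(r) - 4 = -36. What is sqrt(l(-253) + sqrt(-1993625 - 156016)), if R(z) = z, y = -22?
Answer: sqrt(72083 + 3*I*sqrt(238849)) ≈ 268.5 + 2.73*I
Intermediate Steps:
P(r) = -32 (P(r) = 4 - 36 = -32)
l(G) = -22 + G**2 - 32*G (l(G) = (G**2 - 32*G) - 22 = -22 + G**2 - 32*G)
sqrt(l(-253) + sqrt(-1993625 - 156016)) = sqrt((-22 + (-253)**2 - 32*(-253)) + sqrt(-1993625 - 156016)) = sqrt((-22 + 64009 + 8096) + sqrt(-2149641)) = sqrt(72083 + 3*I*sqrt(238849))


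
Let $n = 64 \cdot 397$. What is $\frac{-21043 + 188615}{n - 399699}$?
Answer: $- \frac{167572}{374291} \approx -0.44771$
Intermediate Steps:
$n = 25408$
$\frac{-21043 + 188615}{n - 399699} = \frac{-21043 + 188615}{25408 - 399699} = \frac{167572}{-374291} = 167572 \left(- \frac{1}{374291}\right) = - \frac{167572}{374291}$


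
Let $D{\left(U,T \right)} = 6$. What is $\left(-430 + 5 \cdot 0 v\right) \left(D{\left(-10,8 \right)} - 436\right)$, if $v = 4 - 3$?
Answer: $184900$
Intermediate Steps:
$v = 1$ ($v = 4 - 3 = 1$)
$\left(-430 + 5 \cdot 0 v\right) \left(D{\left(-10,8 \right)} - 436\right) = \left(-430 + 5 \cdot 0 \cdot 1\right) \left(6 - 436\right) = \left(-430 + 0 \cdot 1\right) \left(-430\right) = \left(-430 + 0\right) \left(-430\right) = \left(-430\right) \left(-430\right) = 184900$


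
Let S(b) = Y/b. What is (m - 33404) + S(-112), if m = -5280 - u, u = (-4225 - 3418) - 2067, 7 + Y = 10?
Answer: -3245091/112 ≈ -28974.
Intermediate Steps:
Y = 3 (Y = -7 + 10 = 3)
S(b) = 3/b
u = -9710 (u = -7643 - 2067 = -9710)
m = 4430 (m = -5280 - 1*(-9710) = -5280 + 9710 = 4430)
(m - 33404) + S(-112) = (4430 - 33404) + 3/(-112) = -28974 + 3*(-1/112) = -28974 - 3/112 = -3245091/112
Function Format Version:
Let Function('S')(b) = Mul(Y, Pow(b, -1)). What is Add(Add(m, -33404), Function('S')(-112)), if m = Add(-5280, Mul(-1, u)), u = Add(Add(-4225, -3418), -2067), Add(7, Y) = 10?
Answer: Rational(-3245091, 112) ≈ -28974.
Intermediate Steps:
Y = 3 (Y = Add(-7, 10) = 3)
Function('S')(b) = Mul(3, Pow(b, -1))
u = -9710 (u = Add(-7643, -2067) = -9710)
m = 4430 (m = Add(-5280, Mul(-1, -9710)) = Add(-5280, 9710) = 4430)
Add(Add(m, -33404), Function('S')(-112)) = Add(Add(4430, -33404), Mul(3, Pow(-112, -1))) = Add(-28974, Mul(3, Rational(-1, 112))) = Add(-28974, Rational(-3, 112)) = Rational(-3245091, 112)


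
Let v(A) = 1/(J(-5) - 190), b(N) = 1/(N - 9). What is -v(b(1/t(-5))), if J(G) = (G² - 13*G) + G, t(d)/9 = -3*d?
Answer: 1/105 ≈ 0.0095238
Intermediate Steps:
t(d) = -27*d (t(d) = 9*(-3*d) = -27*d)
J(G) = G² - 12*G
b(N) = 1/(-9 + N)
v(A) = -1/105 (v(A) = 1/(-5*(-12 - 5) - 190) = 1/(-5*(-17) - 190) = 1/(85 - 190) = 1/(-105) = -1/105)
-v(b(1/t(-5))) = -1*(-1/105) = 1/105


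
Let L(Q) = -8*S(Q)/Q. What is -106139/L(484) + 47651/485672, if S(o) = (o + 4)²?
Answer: 782511648607/28914968192 ≈ 27.063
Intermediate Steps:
S(o) = (4 + o)²
L(Q) = -8*(4 + Q)²/Q
-106139/L(484) + 47651/485672 = -106139*(-121/(2*(4 + 484)²)) + 47651/485672 = -106139/((-8*1/484*488²)) + 47651*(1/485672) = -106139/((-8*1/484*238144)) + 47651/485672 = -106139/(-476288/121) + 47651/485672 = -106139*(-121/476288) + 47651/485672 = 12842819/476288 + 47651/485672 = 782511648607/28914968192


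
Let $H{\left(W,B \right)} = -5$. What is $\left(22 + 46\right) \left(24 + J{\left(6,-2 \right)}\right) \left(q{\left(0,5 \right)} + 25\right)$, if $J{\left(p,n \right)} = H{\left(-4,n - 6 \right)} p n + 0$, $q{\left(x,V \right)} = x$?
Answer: $142800$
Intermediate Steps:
$J{\left(p,n \right)} = - 5 n p$ ($J{\left(p,n \right)} = - 5 p n + 0 = - 5 n p + 0 = - 5 n p$)
$\left(22 + 46\right) \left(24 + J{\left(6,-2 \right)}\right) \left(q{\left(0,5 \right)} + 25\right) = \left(22 + 46\right) \left(24 - \left(-10\right) 6\right) \left(0 + 25\right) = 68 \left(24 + 60\right) 25 = 68 \cdot 84 \cdot 25 = 68 \cdot 2100 = 142800$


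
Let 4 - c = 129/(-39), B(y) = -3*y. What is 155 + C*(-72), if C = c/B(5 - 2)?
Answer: 2775/13 ≈ 213.46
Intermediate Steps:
c = 95/13 (c = 4 - 129/(-39) = 4 - 129*(-1)/39 = 4 - 1*(-43/13) = 4 + 43/13 = 95/13 ≈ 7.3077)
C = -95/117 (C = 95/(13*((-3*(5 - 2)))) = 95/(13*((-3*3))) = (95/13)/(-9) = (95/13)*(-⅑) = -95/117 ≈ -0.81197)
155 + C*(-72) = 155 - 95/117*(-72) = 155 + 760/13 = 2775/13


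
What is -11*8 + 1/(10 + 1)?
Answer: -967/11 ≈ -87.909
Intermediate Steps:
-11*8 + 1/(10 + 1) = -88 + 1/11 = -967/11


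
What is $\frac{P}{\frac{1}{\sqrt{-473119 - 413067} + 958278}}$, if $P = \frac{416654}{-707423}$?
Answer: $- \frac{399270361812}{707423} - \frac{416654 i \sqrt{886186}}{707423} \approx -5.644 \cdot 10^{5} - 554.45 i$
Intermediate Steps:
$P = - \frac{416654}{707423}$ ($P = 416654 \left(- \frac{1}{707423}\right) = - \frac{416654}{707423} \approx -0.58897$)
$\frac{P}{\frac{1}{\sqrt{-473119 - 413067} + 958278}} = - \frac{416654}{707423 \frac{1}{\sqrt{-473119 - 413067} + 958278}} = - \frac{416654}{707423 \frac{1}{\sqrt{-886186} + 958278}} = - \frac{416654}{707423 \frac{1}{i \sqrt{886186} + 958278}} = - \frac{416654}{707423 \frac{1}{958278 + i \sqrt{886186}}} = - \frac{416654 \left(958278 + i \sqrt{886186}\right)}{707423} = - \frac{399270361812}{707423} - \frac{416654 i \sqrt{886186}}{707423}$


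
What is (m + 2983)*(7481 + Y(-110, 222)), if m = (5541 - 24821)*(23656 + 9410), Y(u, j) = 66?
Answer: -4811284173859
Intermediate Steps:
m = -637512480 (m = -19280*33066 = -637512480)
(m + 2983)*(7481 + Y(-110, 222)) = (-637512480 + 2983)*(7481 + 66) = -637509497*7547 = -4811284173859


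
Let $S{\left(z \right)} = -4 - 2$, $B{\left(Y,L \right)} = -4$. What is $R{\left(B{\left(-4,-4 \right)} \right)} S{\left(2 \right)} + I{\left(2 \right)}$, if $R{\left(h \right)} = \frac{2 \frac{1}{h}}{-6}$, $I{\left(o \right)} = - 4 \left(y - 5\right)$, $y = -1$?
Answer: $\frac{47}{2} \approx 23.5$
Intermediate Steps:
$I{\left(o \right)} = 24$ ($I{\left(o \right)} = - 4 \left(-1 - 5\right) = \left(-4\right) \left(-6\right) = 24$)
$R{\left(h \right)} = - \frac{1}{3 h}$ ($R{\left(h \right)} = \frac{2}{h} \left(- \frac{1}{6}\right) = - \frac{1}{3 h}$)
$S{\left(z \right)} = -6$ ($S{\left(z \right)} = -4 - 2 = -6$)
$R{\left(B{\left(-4,-4 \right)} \right)} S{\left(2 \right)} + I{\left(2 \right)} = - \frac{1}{3 \left(-4\right)} \left(-6\right) + 24 = \left(- \frac{1}{3}\right) \left(- \frac{1}{4}\right) \left(-6\right) + 24 = \frac{1}{12} \left(-6\right) + 24 = - \frac{1}{2} + 24 = \frac{47}{2}$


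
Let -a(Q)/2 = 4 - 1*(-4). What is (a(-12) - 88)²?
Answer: 10816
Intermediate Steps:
a(Q) = -16 (a(Q) = -2*(4 - 1*(-4)) = -2*(4 + 4) = -2*8 = -16)
(a(-12) - 88)² = (-16 - 88)² = (-104)² = 10816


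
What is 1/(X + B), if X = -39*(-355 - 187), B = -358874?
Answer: -1/337736 ≈ -2.9609e-6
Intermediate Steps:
X = 21138 (X = -39*(-542) = 21138)
1/(X + B) = 1/(21138 - 358874) = 1/(-337736) = -1/337736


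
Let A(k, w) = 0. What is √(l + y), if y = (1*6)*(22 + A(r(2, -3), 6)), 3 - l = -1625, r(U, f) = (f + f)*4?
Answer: 4*√110 ≈ 41.952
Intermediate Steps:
r(U, f) = 8*f (r(U, f) = (2*f)*4 = 8*f)
l = 1628 (l = 3 - 1*(-1625) = 3 + 1625 = 1628)
y = 132 (y = (1*6)*(22 + 0) = 6*22 = 132)
√(l + y) = √(1628 + 132) = √1760 = 4*√110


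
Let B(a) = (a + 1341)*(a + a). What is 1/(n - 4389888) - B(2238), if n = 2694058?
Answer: -27166525051321/1695830 ≈ -1.6020e+7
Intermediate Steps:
B(a) = 2*a*(1341 + a) (B(a) = (1341 + a)*(2*a) = 2*a*(1341 + a))
1/(n - 4389888) - B(2238) = 1/(2694058 - 4389888) - 2*2238*(1341 + 2238) = 1/(-1695830) - 2*2238*3579 = -1/1695830 - 1*16019604 = -1/1695830 - 16019604 = -27166525051321/1695830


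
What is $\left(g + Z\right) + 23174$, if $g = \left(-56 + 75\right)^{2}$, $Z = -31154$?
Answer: $-7619$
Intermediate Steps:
$g = 361$ ($g = 19^{2} = 361$)
$\left(g + Z\right) + 23174 = \left(361 - 31154\right) + 23174 = -30793 + 23174 = -7619$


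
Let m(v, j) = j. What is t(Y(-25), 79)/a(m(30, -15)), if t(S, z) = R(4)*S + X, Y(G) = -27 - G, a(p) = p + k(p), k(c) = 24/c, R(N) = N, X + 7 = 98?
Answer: -5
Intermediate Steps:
X = 91 (X = -7 + 98 = 91)
a(p) = p + 24/p
t(S, z) = 91 + 4*S (t(S, z) = 4*S + 91 = 91 + 4*S)
t(Y(-25), 79)/a(m(30, -15)) = (91 + 4*(-27 - 1*(-25)))/(-15 + 24/(-15)) = (91 + 4*(-27 + 25))/(-15 + 24*(-1/15)) = (91 + 4*(-2))/(-15 - 8/5) = (91 - 8)/(-83/5) = 83*(-5/83) = -5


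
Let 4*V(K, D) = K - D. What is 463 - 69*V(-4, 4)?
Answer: 601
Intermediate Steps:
V(K, D) = -D/4 + K/4 (V(K, D) = (K - D)/4 = -D/4 + K/4)
463 - 69*V(-4, 4) = 463 - 69*(-¼*4 + (¼)*(-4)) = 463 - 69*(-1 - 1) = 463 - 69*(-2) = 463 + 138 = 601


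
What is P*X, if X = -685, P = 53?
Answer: -36305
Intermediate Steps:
P*X = 53*(-685) = -36305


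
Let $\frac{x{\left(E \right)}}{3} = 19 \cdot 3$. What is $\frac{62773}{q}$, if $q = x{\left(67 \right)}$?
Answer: $\frac{62773}{171} \approx 367.09$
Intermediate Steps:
$x{\left(E \right)} = 171$ ($x{\left(E \right)} = 3 \cdot 19 \cdot 3 = 3 \cdot 57 = 171$)
$q = 171$
$\frac{62773}{q} = \frac{62773}{171}$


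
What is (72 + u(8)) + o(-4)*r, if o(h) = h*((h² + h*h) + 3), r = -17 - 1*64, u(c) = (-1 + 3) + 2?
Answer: 11416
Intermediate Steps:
u(c) = 4 (u(c) = 2 + 2 = 4)
r = -81 (r = -17 - 64 = -81)
o(h) = h*(3 + 2*h²) (o(h) = h*((h² + h²) + 3) = h*(2*h² + 3) = h*(3 + 2*h²))
(72 + u(8)) + o(-4)*r = (72 + 4) - 4*(3 + 2*(-4)²)*(-81) = 76 - 4*(3 + 2*16)*(-81) = 76 - 4*(3 + 32)*(-81) = 76 - 4*35*(-81) = 76 - 140*(-81) = 76 + 11340 = 11416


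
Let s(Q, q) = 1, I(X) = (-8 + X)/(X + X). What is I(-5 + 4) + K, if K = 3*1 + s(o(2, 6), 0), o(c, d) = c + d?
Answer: 17/2 ≈ 8.5000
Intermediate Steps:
I(X) = (-8 + X)/(2*X) (I(X) = (-8 + X)/((2*X)) = (-8 + X)*(1/(2*X)) = (-8 + X)/(2*X))
K = 4 (K = 3*1 + 1 = 3 + 1 = 4)
I(-5 + 4) + K = (-8 + (-5 + 4))/(2*(-5 + 4)) + 4 = (1/2)*(-8 - 1)/(-1) + 4 = (1/2)*(-1)*(-9) + 4 = 9/2 + 4 = 17/2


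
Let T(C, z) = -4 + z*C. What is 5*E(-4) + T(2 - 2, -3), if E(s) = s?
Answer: -24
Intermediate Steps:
T(C, z) = -4 + C*z
5*E(-4) + T(2 - 2, -3) = 5*(-4) + (-4 + (2 - 2)*(-3)) = -20 + (-4 + 0*(-3)) = -20 + (-4 + 0) = -20 - 4 = -24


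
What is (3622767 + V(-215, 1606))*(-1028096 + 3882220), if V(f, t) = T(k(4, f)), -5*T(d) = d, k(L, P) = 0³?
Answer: 10339826241108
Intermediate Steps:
k(L, P) = 0
T(d) = -d/5
V(f, t) = 0 (V(f, t) = -⅕*0 = 0)
(3622767 + V(-215, 1606))*(-1028096 + 3882220) = (3622767 + 0)*(-1028096 + 3882220) = 3622767*2854124 = 10339826241108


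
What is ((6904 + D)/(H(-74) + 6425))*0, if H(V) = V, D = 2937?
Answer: 0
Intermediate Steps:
((6904 + D)/(H(-74) + 6425))*0 = ((6904 + 2937)/(-74 + 6425))*0 = (9841/6351)*0 = 0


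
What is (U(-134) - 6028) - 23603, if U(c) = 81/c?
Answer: -3970635/134 ≈ -29632.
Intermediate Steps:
(U(-134) - 6028) - 23603 = (81/(-134) - 6028) - 23603 = (81*(-1/134) - 6028) - 23603 = (-81/134 - 6028) - 23603 = -807833/134 - 23603 = -3970635/134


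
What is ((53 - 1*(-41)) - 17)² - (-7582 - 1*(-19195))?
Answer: -5684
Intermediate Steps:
((53 - 1*(-41)) - 17)² - (-7582 - 1*(-19195)) = ((53 + 41) - 17)² - (-7582 + 19195) = (94 - 17)² - 1*11613 = 77² - 11613 = 5929 - 11613 = -5684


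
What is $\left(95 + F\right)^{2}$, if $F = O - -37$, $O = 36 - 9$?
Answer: $25281$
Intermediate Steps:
$O = 27$ ($O = 36 - 9 = 27$)
$F = 64$ ($F = 27 - -37 = 27 + 37 = 64$)
$\left(95 + F\right)^{2} = \left(95 + 64\right)^{2} = 159^{2} = 25281$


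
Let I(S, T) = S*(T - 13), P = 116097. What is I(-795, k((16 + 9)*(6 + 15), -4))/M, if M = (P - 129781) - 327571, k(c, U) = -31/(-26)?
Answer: -48813/1774526 ≈ -0.027508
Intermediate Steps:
k(c, U) = 31/26 (k(c, U) = -31*(-1/26) = 31/26)
I(S, T) = S*(-13 + T)
M = -341255 (M = (116097 - 129781) - 327571 = -13684 - 327571 = -341255)
I(-795, k((16 + 9)*(6 + 15), -4))/M = -795*(-13 + 31/26)/(-341255) = -795*(-307/26)*(-1/341255) = (244065/26)*(-1/341255) = -48813/1774526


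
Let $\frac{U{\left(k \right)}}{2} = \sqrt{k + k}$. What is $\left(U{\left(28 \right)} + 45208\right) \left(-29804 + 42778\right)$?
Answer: $586528592 + 51896 \sqrt{14} \approx 5.8672 \cdot 10^{8}$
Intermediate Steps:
$U{\left(k \right)} = 2 \sqrt{2} \sqrt{k}$ ($U{\left(k \right)} = 2 \sqrt{k + k} = 2 \sqrt{2 k} = 2 \sqrt{2} \sqrt{k}$)
$\left(U{\left(28 \right)} + 45208\right) \left(-29804 + 42778\right) = \left(2 \sqrt{2} \sqrt{28} + 45208\right) \left(-29804 + 42778\right) = \left(2 \sqrt{2} \cdot 2 \sqrt{7} + 45208\right) 12974 = \left(4 \sqrt{14} + 45208\right) 12974 = \left(45208 + 4 \sqrt{14}\right) 12974 = 586528592 + 51896 \sqrt{14}$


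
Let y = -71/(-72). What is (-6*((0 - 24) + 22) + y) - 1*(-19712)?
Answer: 1420199/72 ≈ 19725.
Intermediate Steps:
y = 71/72 (y = -71*(-1/72) = 71/72 ≈ 0.98611)
(-6*((0 - 24) + 22) + y) - 1*(-19712) = (-6*((0 - 24) + 22) + 71/72) - 1*(-19712) = (-6*(-24 + 22) + 71/72) + 19712 = (-6*(-2) + 71/72) + 19712 = (12 + 71/72) + 19712 = 935/72 + 19712 = 1420199/72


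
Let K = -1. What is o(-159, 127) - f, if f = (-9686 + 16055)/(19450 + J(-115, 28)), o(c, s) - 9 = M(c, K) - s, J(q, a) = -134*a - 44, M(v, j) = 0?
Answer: -617847/5218 ≈ -118.41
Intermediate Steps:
J(q, a) = -44 - 134*a
o(c, s) = 9 - s (o(c, s) = 9 + (0 - s) = 9 - s)
f = 2123/5218 (f = (-9686 + 16055)/(19450 + (-44 - 134*28)) = 6369/(19450 + (-44 - 3752)) = 6369/(19450 - 3796) = 6369/15654 = 6369*(1/15654) = 2123/5218 ≈ 0.40686)
o(-159, 127) - f = (9 - 1*127) - 1*2123/5218 = (9 - 127) - 2123/5218 = -118 - 2123/5218 = -617847/5218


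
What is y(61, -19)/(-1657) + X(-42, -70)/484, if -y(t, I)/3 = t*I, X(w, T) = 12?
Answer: -415746/200497 ≈ -2.0736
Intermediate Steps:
y(t, I) = -3*I*t (y(t, I) = -3*t*I = -3*I*t)
y(61, -19)/(-1657) + X(-42, -70)/484 = -3*(-19)*61/(-1657) + 12/484 = 3477*(-1/1657) + 12*(1/484) = -3477/1657 + 3/121 = -415746/200497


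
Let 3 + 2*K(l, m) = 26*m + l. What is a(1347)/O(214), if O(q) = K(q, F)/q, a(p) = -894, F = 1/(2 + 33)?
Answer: -13392120/7411 ≈ -1807.1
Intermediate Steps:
F = 1/35 ≈ 0.028571
K(l, m) = -3/2 + l/2 + 13*m (K(l, m) = -3/2 + (26*m + l)/2 = -3/2 + (l + 26*m)/2 = -3/2 + (l/2 + 13*m) = -3/2 + l/2 + 13*m)
O(q) = (-79/70 + q/2)/q (O(q) = (-3/2 + q/2 + 13*(1/35))/q = (-3/2 + q/2 + 13/35)/q = (-79/70 + q/2)/q)
a(1347)/O(214) = -894*14980/(-79 + 35*214) = -894*14980/(-79 + 7490) = -894/((1/70)*(1/214)*7411) = -894/7411/14980 = -894*14980/7411 = -13392120/7411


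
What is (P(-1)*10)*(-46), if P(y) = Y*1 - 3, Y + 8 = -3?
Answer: 6440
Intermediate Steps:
Y = -11 (Y = -8 - 3 = -11)
P(y) = -14 (P(y) = -11*1 - 3 = -11 - 3 = -14)
(P(-1)*10)*(-46) = -14*10*(-46) = -140*(-46) = 6440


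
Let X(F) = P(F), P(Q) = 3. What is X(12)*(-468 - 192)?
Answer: -1980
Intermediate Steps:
X(F) = 3
X(12)*(-468 - 192) = 3*(-468 - 192) = 3*(-660) = -1980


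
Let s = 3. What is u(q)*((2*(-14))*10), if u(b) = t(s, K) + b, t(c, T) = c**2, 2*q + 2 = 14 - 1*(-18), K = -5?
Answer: -6720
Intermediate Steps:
q = 15 (q = -1 + (14 - 1*(-18))/2 = -1 + (14 + 18)/2 = -1 + (1/2)*32 = -1 + 16 = 15)
u(b) = 9 + b (u(b) = 3**2 + b = 9 + b)
u(q)*((2*(-14))*10) = (9 + 15)*((2*(-14))*10) = 24*(-28*10) = 24*(-280) = -6720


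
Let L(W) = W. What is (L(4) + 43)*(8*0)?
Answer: 0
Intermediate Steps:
(L(4) + 43)*(8*0) = (4 + 43)*(8*0) = 47*0 = 0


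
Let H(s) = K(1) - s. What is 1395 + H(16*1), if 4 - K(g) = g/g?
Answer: 1382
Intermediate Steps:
K(g) = 3 (K(g) = 4 - g/g = 4 - 1*1 = 4 - 1 = 3)
H(s) = 3 - s
1395 + H(16*1) = 1395 + (3 - 16) = 1395 - 13 = 1382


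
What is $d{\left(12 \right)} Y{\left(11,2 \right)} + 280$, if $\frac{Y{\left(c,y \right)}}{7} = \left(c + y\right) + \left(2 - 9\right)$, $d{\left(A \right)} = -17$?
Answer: $-434$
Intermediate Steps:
$Y{\left(c,y \right)} = -49 + 7 c + 7 y$ ($Y{\left(c,y \right)} = 7 \left(\left(c + y\right) + \left(2 - 9\right)\right) = 7 \left(\left(c + y\right) - 7\right) = 7 \left(-7 + c + y\right) = -49 + 7 c + 7 y$)
$d{\left(12 \right)} Y{\left(11,2 \right)} + 280 = - 17 \left(-49 + 7 \cdot 11 + 7 \cdot 2\right) + 280 = - 17 \left(-49 + 77 + 14\right) + 280 = \left(-17\right) 42 + 280 = -714 + 280 = -434$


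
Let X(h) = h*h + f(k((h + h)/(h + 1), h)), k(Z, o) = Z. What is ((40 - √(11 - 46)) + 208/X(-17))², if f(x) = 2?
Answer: 137411269/84681 - 23696*I*√35/291 ≈ 1622.7 - 481.74*I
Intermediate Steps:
X(h) = 2 + h² (X(h) = h*h + 2 = h² + 2 = 2 + h²)
((40 - √(11 - 46)) + 208/X(-17))² = ((40 - √(11 - 46)) + 208/(2 + (-17)²))² = ((40 - √(-35)) + 208/(2 + 289))² = ((40 - I*√35) + 208/291)² = (11848/291 - I*√35)²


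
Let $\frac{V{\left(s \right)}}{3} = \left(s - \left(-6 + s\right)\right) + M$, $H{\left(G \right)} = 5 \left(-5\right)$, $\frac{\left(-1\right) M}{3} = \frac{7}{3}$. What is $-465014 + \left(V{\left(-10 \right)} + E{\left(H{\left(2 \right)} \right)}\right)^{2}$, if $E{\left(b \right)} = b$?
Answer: $-464230$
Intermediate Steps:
$M = -7$ ($M = - 3 \cdot \frac{7}{3} = - 3 \cdot 7 \cdot \frac{1}{3} = \left(-3\right) \frac{7}{3} = -7$)
$H{\left(G \right)} = -25$
$V{\left(s \right)} = -3$ ($V{\left(s \right)} = 3 \left(\left(s - \left(-6 + s\right)\right) - 7\right) = 3 \left(6 - 7\right) = 3 \left(-1\right) = -3$)
$-465014 + \left(V{\left(-10 \right)} + E{\left(H{\left(2 \right)} \right)}\right)^{2} = -465014 + \left(-3 - 25\right)^{2} = -465014 + \left(-28\right)^{2} = -465014 + 784 = -464230$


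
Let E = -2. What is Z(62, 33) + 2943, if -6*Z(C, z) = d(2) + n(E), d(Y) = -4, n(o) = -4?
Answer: 8833/3 ≈ 2944.3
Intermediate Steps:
Z(C, z) = 4/3 (Z(C, z) = -(-4 - 4)/6 = -1/6*(-8) = 4/3)
Z(62, 33) + 2943 = 4/3 + 2943 = 8833/3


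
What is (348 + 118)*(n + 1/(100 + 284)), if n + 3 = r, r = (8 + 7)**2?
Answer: 19863017/192 ≈ 1.0345e+5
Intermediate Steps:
r = 225 (r = 15**2 = 225)
n = 222 (n = -3 + 225 = 222)
(348 + 118)*(n + 1/(100 + 284)) = (348 + 118)*(222 + 1/(100 + 284)) = 466*(222 + 1/384) = 466*(85249/384) = 19863017/192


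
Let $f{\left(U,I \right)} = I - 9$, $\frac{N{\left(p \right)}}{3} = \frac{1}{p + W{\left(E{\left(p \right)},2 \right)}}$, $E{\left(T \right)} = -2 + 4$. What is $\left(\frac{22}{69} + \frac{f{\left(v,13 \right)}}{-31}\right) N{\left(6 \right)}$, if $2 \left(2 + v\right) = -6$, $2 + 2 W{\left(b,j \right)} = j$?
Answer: $\frac{203}{2139} \approx 0.094904$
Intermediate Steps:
$E{\left(T \right)} = 2$
$W{\left(b,j \right)} = -1 + \frac{j}{2}$
$v = -5$ ($v = -2 + \frac{1}{2} \left(-6\right) = -2 - 3 = -5$)
$N{\left(p \right)} = \frac{3}{p}$ ($N{\left(p \right)} = \frac{3}{p + \left(-1 + \frac{1}{2} \cdot 2\right)} = \frac{3}{p + \left(-1 + 1\right)} = \frac{3}{p + 0} = \frac{3}{p}$)
$f{\left(U,I \right)} = -9 + I$
$\left(\frac{22}{69} + \frac{f{\left(v,13 \right)}}{-31}\right) N{\left(6 \right)} = \left(\frac{22}{69} + \frac{-9 + 13}{-31}\right) \frac{3}{6} = \left(22 \cdot \frac{1}{69} + 4 \left(- \frac{1}{31}\right)\right) 3 \cdot \frac{1}{6} = \left(\frac{22}{69} - \frac{4}{31}\right) \frac{1}{2} = \frac{406}{2139} \cdot \frac{1}{2} = \frac{203}{2139}$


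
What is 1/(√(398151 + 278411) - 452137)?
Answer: -452137/204427190207 - √676562/204427190207 ≈ -2.2158e-6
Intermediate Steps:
1/(√(398151 + 278411) - 452137) = 1/(√676562 - 452137) = 1/(-452137 + √676562)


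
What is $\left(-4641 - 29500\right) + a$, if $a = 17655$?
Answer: $-16486$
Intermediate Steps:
$\left(-4641 - 29500\right) + a = \left(-4641 - 29500\right) + 17655 = -34141 + 17655 = -16486$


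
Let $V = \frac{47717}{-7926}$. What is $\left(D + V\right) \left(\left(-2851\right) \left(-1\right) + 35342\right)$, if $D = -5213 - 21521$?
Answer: $- \frac{2698225976131}{2642} \approx -1.0213 \cdot 10^{9}$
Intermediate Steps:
$D = -26734$ ($D = -5213 - 21521 = -26734$)
$V = - \frac{47717}{7926}$ ($V = 47717 \left(- \frac{1}{7926}\right) = - \frac{47717}{7926} \approx -6.0203$)
$\left(D + V\right) \left(\left(-2851\right) \left(-1\right) + 35342\right) = \left(-26734 - \frac{47717}{7926}\right) \left(\left(-2851\right) \left(-1\right) + 35342\right) = - \frac{211941401 \left(2851 + 35342\right)}{7926} = \left(- \frac{211941401}{7926}\right) 38193 = - \frac{2698225976131}{2642}$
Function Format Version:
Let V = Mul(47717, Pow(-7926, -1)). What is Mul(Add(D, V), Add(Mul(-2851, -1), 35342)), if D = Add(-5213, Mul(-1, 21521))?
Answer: Rational(-2698225976131, 2642) ≈ -1.0213e+9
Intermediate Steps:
D = -26734 (D = Add(-5213, -21521) = -26734)
V = Rational(-47717, 7926) (V = Mul(47717, Rational(-1, 7926)) = Rational(-47717, 7926) ≈ -6.0203)
Mul(Add(D, V), Add(Mul(-2851, -1), 35342)) = Mul(Add(-26734, Rational(-47717, 7926)), Add(Mul(-2851, -1), 35342)) = Mul(Rational(-211941401, 7926), Add(2851, 35342)) = Mul(Rational(-211941401, 7926), 38193) = Rational(-2698225976131, 2642)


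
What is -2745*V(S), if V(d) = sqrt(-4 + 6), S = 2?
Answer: -2745*sqrt(2) ≈ -3882.0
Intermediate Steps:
V(d) = sqrt(2)
-2745*V(S) = -2745*sqrt(2)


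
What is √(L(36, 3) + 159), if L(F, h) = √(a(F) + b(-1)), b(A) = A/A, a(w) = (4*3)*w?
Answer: √(159 + √433) ≈ 13.409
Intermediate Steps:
a(w) = 12*w
b(A) = 1
L(F, h) = √(1 + 12*F) (L(F, h) = √(12*F + 1) = √(1 + 12*F))
√(L(36, 3) + 159) = √(√(1 + 12*36) + 159) = √(√(1 + 432) + 159) = √(√433 + 159) = √(159 + √433)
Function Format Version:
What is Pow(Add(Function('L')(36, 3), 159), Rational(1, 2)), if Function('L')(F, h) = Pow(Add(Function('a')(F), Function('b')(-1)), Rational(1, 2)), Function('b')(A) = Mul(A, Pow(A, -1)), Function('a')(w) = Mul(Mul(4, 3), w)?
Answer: Pow(Add(159, Pow(433, Rational(1, 2))), Rational(1, 2)) ≈ 13.409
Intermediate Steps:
Function('a')(w) = Mul(12, w)
Function('b')(A) = 1
Function('L')(F, h) = Pow(Add(1, Mul(12, F)), Rational(1, 2)) (Function('L')(F, h) = Pow(Add(Mul(12, F), 1), Rational(1, 2)) = Pow(Add(1, Mul(12, F)), Rational(1, 2)))
Pow(Add(Function('L')(36, 3), 159), Rational(1, 2)) = Pow(Add(Pow(Add(1, Mul(12, 36)), Rational(1, 2)), 159), Rational(1, 2)) = Pow(Add(Pow(Add(1, 432), Rational(1, 2)), 159), Rational(1, 2)) = Pow(Add(Pow(433, Rational(1, 2)), 159), Rational(1, 2)) = Pow(Add(159, Pow(433, Rational(1, 2))), Rational(1, 2))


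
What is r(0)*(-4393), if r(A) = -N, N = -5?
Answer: -21965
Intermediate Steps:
r(A) = 5 (r(A) = -1*(-5) = 5)
r(0)*(-4393) = 5*(-4393) = -21965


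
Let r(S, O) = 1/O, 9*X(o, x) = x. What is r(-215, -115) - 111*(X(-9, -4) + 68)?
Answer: -2587043/345 ≈ -7498.7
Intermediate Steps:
X(o, x) = x/9
r(-215, -115) - 111*(X(-9, -4) + 68) = 1/(-115) - 111*((1/9)*(-4) + 68) = -1/115 - 111*(-4/9 + 68) = -1/115 - 111*608/9 = -1/115 - 22496/3 = -2587043/345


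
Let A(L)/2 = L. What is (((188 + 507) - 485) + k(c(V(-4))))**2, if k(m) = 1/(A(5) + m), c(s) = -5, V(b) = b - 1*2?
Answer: 1104601/25 ≈ 44184.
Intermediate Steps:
V(b) = -2 + b (V(b) = b - 2 = -2 + b)
A(L) = 2*L
k(m) = 1/(10 + m) (k(m) = 1/(2*5 + m) = 1/(10 + m))
(((188 + 507) - 485) + k(c(V(-4))))**2 = (((188 + 507) - 485) + 1/(10 - 5))**2 = ((695 - 485) + 1/5)**2 = (210 + 1/5)**2 = (1051/5)**2 = 1104601/25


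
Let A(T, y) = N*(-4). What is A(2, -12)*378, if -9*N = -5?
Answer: -840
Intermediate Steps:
N = 5/9 (N = -⅑*(-5) = 5/9 ≈ 0.55556)
A(T, y) = -20/9 (A(T, y) = (5/9)*(-4) = -20/9)
A(2, -12)*378 = -20/9*378 = -840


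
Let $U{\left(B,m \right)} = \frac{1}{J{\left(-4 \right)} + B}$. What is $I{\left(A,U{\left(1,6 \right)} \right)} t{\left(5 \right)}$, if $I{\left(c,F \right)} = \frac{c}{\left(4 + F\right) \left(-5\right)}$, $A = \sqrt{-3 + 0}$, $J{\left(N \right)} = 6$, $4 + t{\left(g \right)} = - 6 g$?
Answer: $\frac{238 i \sqrt{3}}{145} \approx 2.843 i$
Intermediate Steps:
$t{\left(g \right)} = -4 - 6 g$
$U{\left(B,m \right)} = \frac{1}{6 + B}$
$A = i \sqrt{3}$ ($A = \sqrt{-3} = i \sqrt{3} \approx 1.732 i$)
$I{\left(c,F \right)} = \frac{c}{-20 - 5 F}$
$I{\left(A,U{\left(1,6 \right)} \right)} t{\left(5 \right)} = - \frac{i \sqrt{3}}{20 + \frac{5}{6 + 1}} \left(-4 - 30\right) = - \frac{i \sqrt{3}}{20 + \frac{5}{7}} \left(-4 - 30\right) = - \frac{i \sqrt{3}}{20 + 5 \cdot \frac{1}{7}} \left(-34\right) = - \frac{i \sqrt{3}}{20 + \frac{5}{7}} \left(-34\right) = - \frac{i \sqrt{3}}{\frac{145}{7}} \left(-34\right) = \left(-1\right) i \sqrt{3} \cdot \frac{7}{145} \left(-34\right) = - \frac{7 i \sqrt{3}}{145} \left(-34\right) = \frac{238 i \sqrt{3}}{145}$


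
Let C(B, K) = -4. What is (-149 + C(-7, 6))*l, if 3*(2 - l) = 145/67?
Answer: -13107/67 ≈ -195.63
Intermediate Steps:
l = 257/201 (l = 2 - 145/(3*67) = 2 - ⅓*145/67 = 2 - 145/201 = 257/201 ≈ 1.2786)
(-149 + C(-7, 6))*l = (-149 - 4)*(257/201) = -153*257/201 = -13107/67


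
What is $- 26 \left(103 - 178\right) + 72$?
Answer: $2022$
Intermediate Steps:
$- 26 \left(103 - 178\right) + 72 = \left(-26\right) \left(-75\right) + 72 = 1950 + 72 = 2022$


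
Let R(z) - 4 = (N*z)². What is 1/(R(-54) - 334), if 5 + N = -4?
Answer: 1/235866 ≈ 4.2397e-6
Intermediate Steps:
N = -9 (N = -5 - 4 = -9)
R(z) = 4 + 81*z² (R(z) = 4 + (-9*z)² = 4 + 81*z²)
1/(R(-54) - 334) = 1/((4 + 81*(-54)²) - 334) = 1/((4 + 81*2916) - 334) = 1/((4 + 236196) - 334) = 1/(236200 - 334) = 1/235866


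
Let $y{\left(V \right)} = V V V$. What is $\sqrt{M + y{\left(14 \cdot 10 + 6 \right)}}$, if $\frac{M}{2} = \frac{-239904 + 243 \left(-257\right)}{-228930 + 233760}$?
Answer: $\frac{\sqrt{80666431979}}{161} \approx 1764.1$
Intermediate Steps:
$y{\left(V \right)} = V^{3}$ ($y{\left(V \right)} = V^{2} V = V^{3}$)
$M = - \frac{20157}{161}$ ($M = 2 \frac{-239904 + 243 \left(-257\right)}{-228930 + 233760} = 2 \frac{-239904 - 62451}{4830} = 2 \left(\left(-302355\right) \frac{1}{4830}\right) = 2 \left(- \frac{20157}{322}\right) = - \frac{20157}{161} \approx -125.2$)
$\sqrt{M + y{\left(14 \cdot 10 + 6 \right)}} = \sqrt{- \frac{20157}{161} + \left(14 \cdot 10 + 6\right)^{3}} = \sqrt{- \frac{20157}{161} + \left(140 + 6\right)^{3}} = \sqrt{- \frac{20157}{161} + 146^{3}} = \sqrt{- \frac{20157}{161} + 3112136} = \sqrt{\frac{501033739}{161}} = \frac{\sqrt{80666431979}}{161}$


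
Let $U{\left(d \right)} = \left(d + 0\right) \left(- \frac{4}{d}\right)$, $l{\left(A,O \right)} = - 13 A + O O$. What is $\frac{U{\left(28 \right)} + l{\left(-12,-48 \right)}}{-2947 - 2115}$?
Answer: $- \frac{1228}{2531} \approx -0.48518$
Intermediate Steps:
$l{\left(A,O \right)} = O^{2} - 13 A$ ($l{\left(A,O \right)} = - 13 A + O^{2} = O^{2} - 13 A$)
$U{\left(d \right)} = -4$ ($U{\left(d \right)} = d \left(- \frac{4}{d}\right) = -4$)
$\frac{U{\left(28 \right)} + l{\left(-12,-48 \right)}}{-2947 - 2115} = \frac{-4 - \left(-156 - \left(-48\right)^{2}\right)}{-2947 - 2115} = \frac{-4 + \left(2304 + 156\right)}{-5062} = \left(-4 + 2460\right) \left(- \frac{1}{5062}\right) = 2456 \left(- \frac{1}{5062}\right) = - \frac{1228}{2531}$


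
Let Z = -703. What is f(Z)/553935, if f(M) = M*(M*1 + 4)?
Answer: 163799/184645 ≈ 0.88710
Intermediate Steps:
f(M) = M*(4 + M) (f(M) = M*(M + 4) = M*(4 + M))
f(Z)/553935 = -703*(4 - 703)/553935 = -703*(-699)*(1/553935) = 491397*(1/553935) = 163799/184645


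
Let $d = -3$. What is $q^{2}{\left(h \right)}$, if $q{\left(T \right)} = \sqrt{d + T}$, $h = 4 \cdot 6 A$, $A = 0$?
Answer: $-3$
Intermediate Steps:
$h = 0$ ($h = 4 \cdot 6 \cdot 0 = 24 \cdot 0 = 0$)
$q{\left(T \right)} = \sqrt{-3 + T}$
$q^{2}{\left(h \right)} = \left(\sqrt{-3 + 0}\right)^{2} = \left(\sqrt{-3}\right)^{2} = \left(i \sqrt{3}\right)^{2} = -3$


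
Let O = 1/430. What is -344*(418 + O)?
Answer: -718964/5 ≈ -1.4379e+5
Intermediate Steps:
O = 1/430 ≈ 0.0023256
-344*(418 + O) = -344*(418 + 1/430) = -344*179741/430 = -718964/5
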